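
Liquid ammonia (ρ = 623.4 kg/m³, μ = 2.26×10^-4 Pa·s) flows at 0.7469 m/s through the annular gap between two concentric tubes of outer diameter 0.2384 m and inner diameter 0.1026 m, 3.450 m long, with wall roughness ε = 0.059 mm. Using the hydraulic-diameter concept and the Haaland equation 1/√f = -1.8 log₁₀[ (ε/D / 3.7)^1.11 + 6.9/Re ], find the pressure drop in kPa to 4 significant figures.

Hydraulic diameter D_h = 4A/P = D_o - D_i = 0.2384 - 0.1026 = 0.1358 m.
Re = ρVD_h/μ = 623.4·0.7469·0.1358/0.000226 = 2.798e+05.
ε/D_h = 5.9e-05/0.1358 = 0.000434; Haaland gives 1/√f = -1.8 log₁₀[4.34e-05+2.47e-05] = 7.501, so f = 0.01777.
ΔP = f(L/D_h)(ρV²/2) = 0.01777·3.45/0.1358·173.9 = 78.52 Pa.
ΔP = 0.07852 kPa.

ΔP ≈ 0.07852 kPa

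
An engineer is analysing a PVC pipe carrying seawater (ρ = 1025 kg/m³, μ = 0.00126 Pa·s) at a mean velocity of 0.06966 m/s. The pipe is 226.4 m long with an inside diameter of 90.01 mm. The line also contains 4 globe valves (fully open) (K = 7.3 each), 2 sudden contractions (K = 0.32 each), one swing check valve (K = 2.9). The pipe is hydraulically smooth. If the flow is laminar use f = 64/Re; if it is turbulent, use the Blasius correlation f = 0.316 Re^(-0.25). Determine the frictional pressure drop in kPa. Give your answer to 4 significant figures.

ΔP ≈ 0.3153 kPa

Reynolds number Re = ρVD/μ = 1025 · 0.06966 · 0.09001 / 0.00126 = 5101.
Re > 4000 → turbulent. Smooth-pipe (Blasius): f = 0.316 Re^(-0.25) = 0.316/(5101)^0.25 = 0.03739.
Total minor-loss coefficient ΣK = 4·7.3 + 2·0.32 + 1·2.9 = 32.7.
ΔP = [f·L/D + ΣK]·(ρV²/2) = [0.03739·226.4/0.09001 + 32.7]·(1025·0.06966²/2) = [94.05 + 32.7]·2.487 = 315.3 Pa.
ΔP = 315.3 Pa = 0.3153 kPa.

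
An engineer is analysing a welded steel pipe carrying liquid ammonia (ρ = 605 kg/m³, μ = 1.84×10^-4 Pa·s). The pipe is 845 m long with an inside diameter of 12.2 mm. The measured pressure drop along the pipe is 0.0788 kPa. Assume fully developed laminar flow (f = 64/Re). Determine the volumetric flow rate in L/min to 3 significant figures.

Q ≈ 0.0165 L/min

For laminar flow, f = 64/Re with Re = ρVD/μ, so Darcy-Weisbach reduces to ΔP = 32μLV/D². Solving for V: V = ΔP·D²/(32μL) = 78.8·(0.0122)²/(32·0.000184·845) = 0.002357 m/s.
Check: Re = ρVD/μ = 605·0.002357·0.0122/0.000184 = 94.56 < 2300, so the laminar assumption holds.
Q = V·A = 0.002357·(π/4·0.0122²) = 2.756e-07 m³/s = 0.0165 L/min.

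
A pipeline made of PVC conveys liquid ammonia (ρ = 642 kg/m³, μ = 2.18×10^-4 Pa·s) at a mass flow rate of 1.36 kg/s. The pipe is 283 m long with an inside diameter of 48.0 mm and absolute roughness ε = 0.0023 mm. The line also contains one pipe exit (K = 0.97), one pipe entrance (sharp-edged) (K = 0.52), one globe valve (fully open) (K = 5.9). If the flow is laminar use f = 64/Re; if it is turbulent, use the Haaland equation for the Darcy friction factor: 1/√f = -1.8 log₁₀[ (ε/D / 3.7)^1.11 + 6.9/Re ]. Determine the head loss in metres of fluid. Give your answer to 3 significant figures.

A = πD²/4 = π(0.048)²/4 = 0.00181 m²; mean velocity V = ṁ/(ρA) = 1.36/(642 · 0.00181) = 1.171 m/s.
Reynolds number Re = ρVD/μ = 642 · 1.171 · 0.048 / 0.000218 = 1.655e+05.
Re > 4000 → turbulent. Relative roughness ε/D = 2.3e-06/0.048 = 4.79e-05. Haaland: 1/√f = -1.8 log₁₀[(4.79e-05/3.7)^1.11 + 6.9/1.655e+05] = -1.8 log₁₀[3.76e-06 + 4.17e-05] = 7.816, so f = 0.01637.
Total minor-loss coefficient ΣK = 1·0.97 + 1·0.52 + 1·5.9 = 7.39.
ΔP = [f·L/D + ΣK]·(ρV²/2) = [0.01637·283/0.048 + 7.39]·(642·1.171²/2) = [96.5 + 7.39]·439.9 = 4.57e+04 Pa.
Head loss h_f = ΔP/(ρg) = 4.57e+04/(642·9.81) = 7.26 m.

h_f ≈ 7.26 m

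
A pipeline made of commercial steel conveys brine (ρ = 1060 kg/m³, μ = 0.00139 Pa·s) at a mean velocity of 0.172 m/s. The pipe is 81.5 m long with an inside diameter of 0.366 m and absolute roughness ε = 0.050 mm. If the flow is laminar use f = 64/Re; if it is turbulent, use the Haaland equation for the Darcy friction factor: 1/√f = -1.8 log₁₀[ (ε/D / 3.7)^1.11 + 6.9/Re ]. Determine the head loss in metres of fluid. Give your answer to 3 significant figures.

Reynolds number Re = ρVD/μ = 1060 · 0.172 · 0.366 / 0.00139 = 4.801e+04.
Re > 4000 → turbulent. Relative roughness ε/D = 5e-05/0.366 = 0.000137. Haaland: 1/√f = -1.8 log₁₀[(0.000137/3.7)^1.11 + 6.9/4.801e+04] = -1.8 log₁₀[1.2e-05 + 0.000144] = 6.854, so f = 0.02129.
Darcy-Weisbach: ΔP = f(L/D)(ρV²/2) = 0.02129·(81.5/0.366)·(1060·0.172²/2) = 0.02129·222.7·15.68 = 74.33 Pa.
Head loss h_f = ΔP/(ρg) = 74.33/(1060·9.81) = 0.00715 m.

h_f ≈ 0.00715 m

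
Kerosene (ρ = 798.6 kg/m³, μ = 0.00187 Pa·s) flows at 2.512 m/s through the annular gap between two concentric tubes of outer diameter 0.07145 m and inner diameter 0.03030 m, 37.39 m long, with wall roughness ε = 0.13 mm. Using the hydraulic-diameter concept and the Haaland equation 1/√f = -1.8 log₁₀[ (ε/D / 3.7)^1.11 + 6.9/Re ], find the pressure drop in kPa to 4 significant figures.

ΔP ≈ 66.46 kPa

Hydraulic diameter D_h = 4A/P = D_o - D_i = 0.07145 - 0.0303 = 0.04115 m.
Re = ρVD_h/μ = 798.6·2.512·0.04115/0.00187 = 4.414e+04.
ε/D_h = 0.00013/0.04115 = 0.00316; Haaland gives 1/√f = -1.8 log₁₀[0.000392+0.000156] = 5.869, so f = 0.02903.
ΔP = f(L/D_h)(ρV²/2) = 0.02903·37.39/0.04115·2520 = 6.646e+04 Pa.
ΔP = 66.46 kPa.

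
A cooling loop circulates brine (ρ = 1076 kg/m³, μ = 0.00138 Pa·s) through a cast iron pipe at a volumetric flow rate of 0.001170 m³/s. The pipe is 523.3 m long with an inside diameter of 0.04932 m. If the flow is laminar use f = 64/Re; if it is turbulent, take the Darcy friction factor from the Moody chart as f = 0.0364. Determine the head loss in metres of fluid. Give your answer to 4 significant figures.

Cross-sectional area A = πD²/4 = π(0.04932)²/4 = 0.00191 m²; mean velocity V = Q/A = 0.00117/0.00191 = 0.6124 m/s.
Reynolds number Re = ρVD/μ = 1076 · 0.6124 · 0.04932 / 0.00138 = 2.355e+04.
Re > 4000 → turbulent; use the Moody-chart value f = 0.0364.
Darcy-Weisbach: ΔP = f(L/D)(ρV²/2) = 0.0364·(523.3/0.04932)·(1076·0.6124²/2) = 0.0364·1.061e+04·201.8 = 7.793e+04 Pa.
Head loss h_f = ΔP/(ρg) = 7.793e+04/(1076·9.81) = 7.383 m.

h_f ≈ 7.383 m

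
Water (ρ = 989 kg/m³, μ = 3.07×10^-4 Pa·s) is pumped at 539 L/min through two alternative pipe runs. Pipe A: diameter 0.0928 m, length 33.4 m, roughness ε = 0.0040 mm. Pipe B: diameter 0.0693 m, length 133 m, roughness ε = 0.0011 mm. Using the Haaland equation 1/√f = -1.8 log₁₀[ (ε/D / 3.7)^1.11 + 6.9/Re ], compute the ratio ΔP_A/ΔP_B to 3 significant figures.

ΔP_A/ΔP_B ≈ 0.0626

Pipe A: V = Q/A = 0.008983/0.006764 = 1.328 m/s; Re = 3.971e+05; ε/D = 4.31e-05; Haaland → f = 0.01407; ΔP_A = f(L/D)(ρV²/2) = 4417 Pa.
Pipe B: V = Q/A = 0.008983/0.003772 = 2.382 m/s; Re = 5.317e+05; ε/D = 1.59e-05; Haaland → f = 0.01311; ΔP_B = f(L/D)(ρV²/2) = 7.059e+04 Pa.
ΔP_A/ΔP_B = 4417/7.059e+04 = 0.0626.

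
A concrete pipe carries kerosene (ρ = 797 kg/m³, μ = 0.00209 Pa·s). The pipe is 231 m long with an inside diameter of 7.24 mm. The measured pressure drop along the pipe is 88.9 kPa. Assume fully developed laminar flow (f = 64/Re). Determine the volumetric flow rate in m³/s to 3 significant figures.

For laminar flow, f = 64/Re with Re = ρVD/μ, so Darcy-Weisbach reduces to ΔP = 32μLV/D². Solving for V: V = ΔP·D²/(32μL) = 8.89e+04·(0.00724)²/(32·0.00209·231) = 0.3016 m/s.
Check: Re = ρVD/μ = 797·0.3016·0.00724/0.00209 = 832.8 < 2300, so the laminar assumption holds.
Q = V·A = 0.3016·(π/4·0.00724²) = 1.242e-05 m³/s = 1.24×10^-5 m³/s.

Q ≈ 1.24×10^-5 m³/s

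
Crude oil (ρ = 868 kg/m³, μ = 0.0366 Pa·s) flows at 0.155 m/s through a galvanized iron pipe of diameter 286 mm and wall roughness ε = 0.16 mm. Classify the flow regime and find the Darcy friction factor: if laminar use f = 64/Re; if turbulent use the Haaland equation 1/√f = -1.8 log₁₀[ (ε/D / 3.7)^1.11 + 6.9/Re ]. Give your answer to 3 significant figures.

f ≈ 0.0609

Re = ρVD/μ = 868·0.155·0.286/0.0366 = 1051.
Re < 2300 → laminar, so f = 64/Re = 0.06088 (roughness is irrelevant in laminar flow).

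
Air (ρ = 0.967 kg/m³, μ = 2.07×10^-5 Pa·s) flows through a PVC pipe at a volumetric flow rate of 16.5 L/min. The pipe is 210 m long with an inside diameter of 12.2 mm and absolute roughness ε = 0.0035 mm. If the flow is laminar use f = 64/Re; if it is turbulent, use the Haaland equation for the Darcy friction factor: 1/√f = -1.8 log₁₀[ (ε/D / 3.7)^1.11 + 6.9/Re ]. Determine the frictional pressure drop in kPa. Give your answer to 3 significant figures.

Q = 16.5 L/min = 16.5/60000 = 0.000275 m³/s.
Cross-sectional area A = πD²/4 = π(0.0122)²/4 = 0.0001169 m²; mean velocity V = Q/A = 0.000275/0.0001169 = 2.352 m/s.
Reynolds number Re = ρVD/μ = 0.967 · 2.352 · 0.0122 / 2.07e-05 = 1341.
Re < 2300 → laminar flow, so f = 64/Re = 64/1341 = 0.04774 (the turbulent correlation is not needed).
Darcy-Weisbach: ΔP = f(L/D)(ρV²/2) = 0.04774·(210/0.0122)·(0.967·2.352²/2) = 0.04774·1.721e+04·2.676 = 2199 Pa.
ΔP = 2199 Pa = 2.20 kPa.

ΔP ≈ 2.20 kPa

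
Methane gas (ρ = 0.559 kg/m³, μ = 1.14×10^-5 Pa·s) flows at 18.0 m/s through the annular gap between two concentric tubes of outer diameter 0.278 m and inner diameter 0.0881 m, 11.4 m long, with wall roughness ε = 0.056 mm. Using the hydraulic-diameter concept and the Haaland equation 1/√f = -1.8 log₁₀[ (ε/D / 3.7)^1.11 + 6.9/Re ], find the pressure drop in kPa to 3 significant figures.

ΔP ≈ 0.0970 kPa

Hydraulic diameter D_h = 4A/P = D_o - D_i = 0.278 - 0.0881 = 0.1899 m.
Re = ρVD_h/μ = 0.559·18·0.1899/1.14e-05 = 1.676e+05.
ε/D_h = 5.6e-05/0.1899 = 0.000295; Haaland gives 1/√f = -1.8 log₁₀[2.82e-05+4.12e-05] = 7.486, so f = 0.01785.
ΔP = f(L/D_h)(ρV²/2) = 0.01785·11.4/0.1899·90.56 = 97.02 Pa.
ΔP = 0.0970 kPa.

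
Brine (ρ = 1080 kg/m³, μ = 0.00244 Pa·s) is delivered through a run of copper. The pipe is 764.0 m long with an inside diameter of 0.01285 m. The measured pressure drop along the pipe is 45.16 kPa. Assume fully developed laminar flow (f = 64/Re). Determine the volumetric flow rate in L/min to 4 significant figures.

Q ≈ 0.9727 L/min

For laminar flow, f = 64/Re with Re = ρVD/μ, so Darcy-Weisbach reduces to ΔP = 32μLV/D². Solving for V: V = ΔP·D²/(32μL) = 4.516e+04·(0.01285)²/(32·0.00244·764) = 0.125 m/s.
Check: Re = ρVD/μ = 1080·0.125·0.01285/0.00244 = 711 < 2300, so the laminar assumption holds.
Q = V·A = 0.125·(π/4·0.01285²) = 1.621e-05 m³/s = 0.9727 L/min.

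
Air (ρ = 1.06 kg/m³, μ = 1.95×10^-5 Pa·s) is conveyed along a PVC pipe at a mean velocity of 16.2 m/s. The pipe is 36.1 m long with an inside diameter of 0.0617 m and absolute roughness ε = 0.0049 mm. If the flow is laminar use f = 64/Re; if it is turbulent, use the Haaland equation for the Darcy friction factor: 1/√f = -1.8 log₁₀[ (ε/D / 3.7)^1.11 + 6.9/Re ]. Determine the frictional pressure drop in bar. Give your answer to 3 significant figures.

ΔP ≈ 0.0167 bar

Reynolds number Re = ρVD/μ = 1.06 · 16.2 · 0.0617 / 1.95e-05 = 5.433e+04.
Re > 4000 → turbulent. Relative roughness ε/D = 4.9e-06/0.0617 = 7.94e-05. Haaland: 1/√f = -1.8 log₁₀[(7.94e-05/3.7)^1.11 + 6.9/5.433e+04] = -1.8 log₁₀[6.58e-06 + 0.000127] = 6.974, so f = 0.02056.
Darcy-Weisbach: ΔP = f(L/D)(ρV²/2) = 0.02056·(36.1/0.0617)·(1.06·16.2²/2) = 0.02056·585.1·139.1 = 1673 Pa.
ΔP = 1673 Pa = 0.0167 bar.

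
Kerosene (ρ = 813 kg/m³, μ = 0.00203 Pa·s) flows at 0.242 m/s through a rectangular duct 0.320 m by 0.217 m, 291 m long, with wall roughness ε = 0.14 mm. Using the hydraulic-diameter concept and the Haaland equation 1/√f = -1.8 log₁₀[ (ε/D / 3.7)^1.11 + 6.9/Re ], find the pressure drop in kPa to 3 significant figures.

ΔP ≈ 0.682 kPa

Hydraulic diameter D_h = 4A/P = 4·(0.32·0.217)/(2·(0.32+0.217)) = 0.2778/1.074 = 0.2586 m.
Re = ρVD_h/μ = 813·0.242·0.2586/0.00203 = 2.507e+04.
ε/D_h = 0.00014/0.2586 = 0.000541; Haaland gives 1/√f = -1.8 log₁₀[5.54e-05+0.000275] = 6.265, so f = 0.02548.
ΔP = f(L/D_h)(ρV²/2) = 0.02548·291/0.2586·23.81 = 682.4 Pa.
ΔP = 0.682 kPa.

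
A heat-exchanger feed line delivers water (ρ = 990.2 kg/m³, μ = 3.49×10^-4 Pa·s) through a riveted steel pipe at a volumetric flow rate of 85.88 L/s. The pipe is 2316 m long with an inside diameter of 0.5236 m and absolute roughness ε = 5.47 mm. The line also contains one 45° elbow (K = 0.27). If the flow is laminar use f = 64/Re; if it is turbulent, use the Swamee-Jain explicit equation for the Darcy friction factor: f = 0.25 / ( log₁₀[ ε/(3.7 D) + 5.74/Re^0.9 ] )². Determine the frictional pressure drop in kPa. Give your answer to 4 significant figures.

ΔP ≈ 13.48 kPa

Q = 85.88 L/s = 85.88/1000 = 0.08588 m³/s.
Cross-sectional area A = πD²/4 = π(0.5236)²/4 = 0.2153 m²; mean velocity V = Q/A = 0.08588/0.2153 = 0.3988 m/s.
Reynolds number Re = ρVD/μ = 990.2 · 0.3988 · 0.5236 / 0.000349 = 5.925e+05.
Re > 4000 → turbulent. Relative roughness ε/D = 0.00547/0.5236 = 0.0104. Swamee-Jain: f = 0.25/(log₁₀[0.0104/3.7 + 5.74/5.925e+05^0.9])² = 0.25/(log₁₀[0.00282 + 3.66e-05])² = 0.25/(-2.544)² = 0.03864.
Total minor-loss coefficient ΣK = 1·0.27 = 0.27.
ΔP = [f·L/D + ΣK]·(ρV²/2) = [0.03864·2316/0.5236 + 0.27]·(990.2·0.3988²/2) = [170.9 + 0.27]·78.76 = 1.348e+04 Pa.
ΔP = 1.348e+04 Pa = 13.48 kPa.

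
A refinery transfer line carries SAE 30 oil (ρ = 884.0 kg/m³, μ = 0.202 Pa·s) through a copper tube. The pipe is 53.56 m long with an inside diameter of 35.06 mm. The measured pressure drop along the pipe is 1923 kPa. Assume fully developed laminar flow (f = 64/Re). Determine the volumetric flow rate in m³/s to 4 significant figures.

For laminar flow, f = 64/Re with Re = ρVD/μ, so Darcy-Weisbach reduces to ΔP = 32μLV/D². Solving for V: V = ΔP·D²/(32μL) = 1.923e+06·(0.03506)²/(32·0.202·53.56) = 6.827 m/s.
Check: Re = ρVD/μ = 884·6.827·0.03506/0.202 = 1048 < 2300, so the laminar assumption holds.
Q = V·A = 6.827·(π/4·0.03506²) = 0.006591 m³/s = 0.006591 m³/s.

Q ≈ 0.006591 m³/s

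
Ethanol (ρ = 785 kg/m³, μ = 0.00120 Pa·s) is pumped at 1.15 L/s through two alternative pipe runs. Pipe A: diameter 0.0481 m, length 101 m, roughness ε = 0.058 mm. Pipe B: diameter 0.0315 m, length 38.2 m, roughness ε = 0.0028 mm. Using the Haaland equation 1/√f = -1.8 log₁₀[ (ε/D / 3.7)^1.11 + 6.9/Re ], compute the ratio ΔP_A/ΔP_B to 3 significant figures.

ΔP_A/ΔP_B ≈ 0.381

Pipe A: V = Q/A = 0.00115/0.001817 = 0.6329 m/s; Re = 1.991e+04; ε/D = 0.00121; Haaland → f = 0.02804; ΔP_A = f(L/D)(ρV²/2) = 9257 Pa.
Pipe B: V = Q/A = 0.00115/0.0007793 = 1.476 m/s; Re = 3.041e+04; ε/D = 8.89e-05; Haaland → f = 0.02342; ΔP_B = f(L/D)(ρV²/2) = 2.428e+04 Pa.
ΔP_A/ΔP_B = 9257/2.428e+04 = 0.381.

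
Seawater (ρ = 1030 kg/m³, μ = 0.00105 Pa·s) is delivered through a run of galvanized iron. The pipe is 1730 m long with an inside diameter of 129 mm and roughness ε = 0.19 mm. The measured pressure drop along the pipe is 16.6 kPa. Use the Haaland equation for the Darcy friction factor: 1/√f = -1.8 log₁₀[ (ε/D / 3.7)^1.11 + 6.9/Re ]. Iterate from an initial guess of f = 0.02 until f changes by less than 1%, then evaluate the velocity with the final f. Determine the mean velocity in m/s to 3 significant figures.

V ≈ 0.305 m/s

Rearranging Darcy-Weisbach: V = √(2·ΔP·D/(f·L·ρ)). With ε/D = 0.00019/0.129 = 0.00147, iterate starting from f = 0.02:
  f = 0.02 → V = √(2·1.66e+04·0.129/(0.02·1730·1030)) = 0.3467 m/s; Re = ρVD/μ = 4.387e+04; f → 0.02538
  f = 0.02538 → V = 0.3077 m/s; Re = 3.894e+04; f → 0.02576
  f = 0.02576 → V = 0.3055 m/s; Re = 3.866e+04; f → 0.02578
Converged (Δf/f < 1%). With the final f = 0.02578: V = √(2·1.66e+04·0.129/(0.02578·1730·1030)) = 0.3053 m/s.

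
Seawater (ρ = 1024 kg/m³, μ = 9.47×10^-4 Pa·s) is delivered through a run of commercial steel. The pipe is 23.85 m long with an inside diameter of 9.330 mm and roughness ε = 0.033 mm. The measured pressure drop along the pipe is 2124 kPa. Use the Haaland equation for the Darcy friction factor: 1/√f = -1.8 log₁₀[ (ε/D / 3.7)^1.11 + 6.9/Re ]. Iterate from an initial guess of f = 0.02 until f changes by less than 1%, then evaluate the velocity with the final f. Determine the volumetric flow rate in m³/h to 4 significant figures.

Rearranging Darcy-Weisbach: V = √(2·ΔP·D/(f·L·ρ)). With ε/D = 3.3e-05/0.00933 = 0.00354, iterate starting from f = 0.02:
  f = 0.02 → V = √(2·2.124e+06·0.00933/(0.02·23.85·1024)) = 9.008 m/s; Re = ρVD/μ = 9.088e+04; f → 0.02863
  f = 0.02863 → V = 7.529 m/s; Re = 7.595e+04; f → 0.02885
Converged (Δf/f < 1%). With the final f = 0.02885: V = √(2·2.124e+06·0.00933/(0.02885·23.85·1024)) = 7.501 m/s.
Q = V·A = 7.501·(π/4·0.00933²) = 0.0005128 m³/s = 1.846 m³/h.

Q ≈ 1.846 m³/h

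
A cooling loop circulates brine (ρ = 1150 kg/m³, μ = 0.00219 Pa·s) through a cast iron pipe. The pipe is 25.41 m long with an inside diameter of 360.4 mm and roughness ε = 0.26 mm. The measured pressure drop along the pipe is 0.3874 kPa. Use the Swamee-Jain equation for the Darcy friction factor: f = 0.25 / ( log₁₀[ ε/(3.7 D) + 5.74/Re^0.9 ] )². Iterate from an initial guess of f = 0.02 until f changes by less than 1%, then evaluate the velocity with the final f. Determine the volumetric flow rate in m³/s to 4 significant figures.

Q ≈ 0.06918 m³/s

Rearranging Darcy-Weisbach: V = √(2·ΔP·D/(f·L·ρ)). With ε/D = 0.00026/0.3604 = 0.000721, iterate starting from f = 0.02:
  f = 0.02 → V = √(2·387.4·0.3604/(0.02·25.41·1150)) = 0.6912 m/s; Re = ρVD/μ = 1.308e+05; f → 0.02074
  f = 0.02074 → V = 0.6787 m/s; Re = 1.285e+05; f → 0.02078
Converged (Δf/f < 1%). With the final f = 0.02078: V = √(2·387.4·0.3604/(0.02078·25.41·1150)) = 0.6782 m/s.
Q = V·A = 0.6782·(π/4·0.3604²) = 0.06918 m³/s = 0.06918 m³/s.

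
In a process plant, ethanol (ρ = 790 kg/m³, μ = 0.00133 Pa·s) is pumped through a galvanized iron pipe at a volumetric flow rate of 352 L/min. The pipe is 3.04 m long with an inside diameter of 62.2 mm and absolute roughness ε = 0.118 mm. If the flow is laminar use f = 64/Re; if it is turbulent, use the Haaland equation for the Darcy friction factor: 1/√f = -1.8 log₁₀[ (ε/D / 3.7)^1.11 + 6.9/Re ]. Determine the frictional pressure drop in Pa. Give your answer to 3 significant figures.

Q = 352 L/min = 352/60000 = 0.005867 m³/s.
Cross-sectional area A = πD²/4 = π(0.0622)²/4 = 0.003039 m²; mean velocity V = Q/A = 0.005867/0.003039 = 1.931 m/s.
Reynolds number Re = ρVD/μ = 790 · 1.931 · 0.0622 / 0.00133 = 7.133e+04.
Re > 4000 → turbulent. Relative roughness ε/D = 0.000118/0.0622 = 0.0019. Haaland: 1/√f = -1.8 log₁₀[(0.0019/3.7)^1.11 + 6.9/7.133e+04] = -1.8 log₁₀[0.000223 + 9.67e-05] = 6.292, so f = 0.02526.
Darcy-Weisbach: ΔP = f(L/D)(ρV²/2) = 0.02526·(3.04/0.0622)·(790·1.931²/2) = 0.02526·48.87·1472 = 1818 Pa.

ΔP ≈ 1820 Pa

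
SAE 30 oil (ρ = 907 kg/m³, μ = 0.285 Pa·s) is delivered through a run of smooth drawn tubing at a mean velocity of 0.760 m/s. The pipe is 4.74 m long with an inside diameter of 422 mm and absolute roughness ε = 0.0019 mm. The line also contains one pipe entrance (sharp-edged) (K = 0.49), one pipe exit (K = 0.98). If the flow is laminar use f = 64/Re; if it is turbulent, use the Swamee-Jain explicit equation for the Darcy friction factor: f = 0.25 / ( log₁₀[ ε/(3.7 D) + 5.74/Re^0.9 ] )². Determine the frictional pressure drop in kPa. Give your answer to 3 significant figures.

Reynolds number Re = ρVD/μ = 907 · 0.76 · 0.422 / 0.285 = 1021.
Re < 2300 → laminar flow, so f = 64/Re = 64/1021 = 0.0627 (the turbulent correlation is not needed).
Total minor-loss coefficient ΣK = 1·0.49 + 1·0.98 = 1.47.
ΔP = [f·L/D + ΣK]·(ρV²/2) = [0.0627·4.74/0.422 + 1.47]·(907·0.76²/2) = [0.7043 + 1.47]·261.9 = 569.5 Pa.
ΔP = 569.5 Pa = 0.570 kPa.

ΔP ≈ 0.570 kPa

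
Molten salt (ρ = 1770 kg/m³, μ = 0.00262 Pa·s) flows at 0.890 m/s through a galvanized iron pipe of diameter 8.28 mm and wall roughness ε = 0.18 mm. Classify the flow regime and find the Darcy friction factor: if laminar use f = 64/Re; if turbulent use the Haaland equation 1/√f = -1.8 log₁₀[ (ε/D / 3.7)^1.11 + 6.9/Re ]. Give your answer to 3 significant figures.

f ≈ 0.0571

Re = ρVD/μ = 1770·0.89·0.00828/0.00262 = 4978.
Re > 4000 → turbulent. ε/D = 0.00018/0.00828 = 0.0217; Haaland: 1/√f = -1.8 log₁₀[0.00334 + 0.00139] = 4.186, so f = 0.05707.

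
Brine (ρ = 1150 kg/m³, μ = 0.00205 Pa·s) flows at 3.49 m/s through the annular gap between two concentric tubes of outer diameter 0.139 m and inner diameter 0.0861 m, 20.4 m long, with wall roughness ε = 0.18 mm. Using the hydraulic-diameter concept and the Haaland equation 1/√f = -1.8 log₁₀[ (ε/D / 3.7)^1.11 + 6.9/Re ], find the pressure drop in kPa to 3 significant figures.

Hydraulic diameter D_h = 4A/P = D_o - D_i = 0.139 - 0.0861 = 0.0529 m.
Re = ρVD_h/μ = 1150·3.49·0.0529/0.00205 = 1.036e+05.
ε/D_h = 0.00018/0.0529 = 0.0034; Haaland gives 1/√f = -1.8 log₁₀[0.000426+6.66e-05] = 5.953, so f = 0.02822.
ΔP = f(L/D_h)(ρV²/2) = 0.02822·20.4/0.0529·7004 = 7.621e+04 Pa.
ΔP = 76.2 kPa.

ΔP ≈ 76.2 kPa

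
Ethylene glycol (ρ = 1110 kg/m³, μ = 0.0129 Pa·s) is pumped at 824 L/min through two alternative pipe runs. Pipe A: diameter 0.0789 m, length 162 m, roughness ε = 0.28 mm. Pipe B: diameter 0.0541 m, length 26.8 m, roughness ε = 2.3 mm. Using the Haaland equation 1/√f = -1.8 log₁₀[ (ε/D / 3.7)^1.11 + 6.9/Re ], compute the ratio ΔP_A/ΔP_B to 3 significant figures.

ΔP_A/ΔP_B ≈ 0.438

Pipe A: V = Q/A = 0.01373/0.004889 = 2.809 m/s; Re = 1.907e+04; ε/D = 0.00355; Haaland → f = 0.03228; ΔP_A = f(L/D)(ρV²/2) = 2.902e+05 Pa.
Pipe B: V = Q/A = 0.01373/0.002299 = 5.974 m/s; Re = 2.781e+04; ε/D = 0.0425; Haaland → f = 0.06752; ΔP_B = f(L/D)(ρV²/2) = 6.626e+05 Pa.
ΔP_A/ΔP_B = 2.902e+05/6.626e+05 = 0.438.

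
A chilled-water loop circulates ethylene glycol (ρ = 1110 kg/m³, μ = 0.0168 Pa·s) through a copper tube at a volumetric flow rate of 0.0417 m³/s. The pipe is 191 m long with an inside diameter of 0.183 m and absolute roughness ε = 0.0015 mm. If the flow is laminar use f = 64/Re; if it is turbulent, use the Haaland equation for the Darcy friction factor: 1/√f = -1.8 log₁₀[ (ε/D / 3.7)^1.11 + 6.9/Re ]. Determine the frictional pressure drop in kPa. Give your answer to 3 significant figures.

Cross-sectional area A = πD²/4 = π(0.183)²/4 = 0.0263 m²; mean velocity V = Q/A = 0.0417/0.0263 = 1.585 m/s.
Reynolds number Re = ρVD/μ = 1110 · 1.585 · 0.183 / 0.0168 = 1.917e+04.
Re > 4000 → turbulent. Relative roughness ε/D = 1.5e-06/0.183 = 8.2e-06. Haaland: 1/√f = -1.8 log₁₀[(8.2e-06/3.7)^1.11 + 6.9/1.917e+04] = -1.8 log₁₀[5.29e-07 + 0.00036] = 6.198, so f = 0.02603.
Darcy-Weisbach: ΔP = f(L/D)(ρV²/2) = 0.02603·(191/0.183)·(1110·1.585²/2) = 0.02603·1044·1395 = 3.791e+04 Pa.
ΔP = 3.791e+04 Pa = 37.9 kPa.

ΔP ≈ 37.9 kPa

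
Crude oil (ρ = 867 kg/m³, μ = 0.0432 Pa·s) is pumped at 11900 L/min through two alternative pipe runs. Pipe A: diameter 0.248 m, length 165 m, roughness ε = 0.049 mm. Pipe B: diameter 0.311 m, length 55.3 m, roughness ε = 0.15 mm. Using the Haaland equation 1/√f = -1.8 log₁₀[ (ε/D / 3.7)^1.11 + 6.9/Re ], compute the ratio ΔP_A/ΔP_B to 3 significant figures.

Pipe A: V = Q/A = 0.1983/0.04831 = 4.106 m/s; Re = 2.044e+04; ε/D = 0.000198; Haaland → f = 0.02595; ΔP_A = f(L/D)(ρV²/2) = 1.262e+05 Pa.
Pipe B: V = Q/A = 0.1983/0.07596 = 2.611 m/s; Re = 1.63e+04; ε/D = 0.000482; Haaland → f = 0.0279; ΔP_B = f(L/D)(ρV²/2) = 1.466e+04 Pa.
ΔP_A/ΔP_B = 1.262e+05/1.466e+04 = 8.61.

ΔP_A/ΔP_B ≈ 8.61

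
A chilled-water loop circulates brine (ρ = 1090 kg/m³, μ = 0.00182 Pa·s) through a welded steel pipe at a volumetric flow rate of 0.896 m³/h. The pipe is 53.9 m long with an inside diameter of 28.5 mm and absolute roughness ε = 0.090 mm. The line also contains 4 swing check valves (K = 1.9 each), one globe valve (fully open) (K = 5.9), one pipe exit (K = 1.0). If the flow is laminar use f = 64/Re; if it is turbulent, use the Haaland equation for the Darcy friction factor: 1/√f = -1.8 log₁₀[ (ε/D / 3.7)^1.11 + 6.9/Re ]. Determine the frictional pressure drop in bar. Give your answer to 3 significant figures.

Q = 0.896 m³/h = 0.896/3600 = 0.0002489 m³/s.
Cross-sectional area A = πD²/4 = π(0.0285)²/4 = 0.0006379 m²; mean velocity V = Q/A = 0.0002489/0.0006379 = 0.3901 m/s.
Reynolds number Re = ρVD/μ = 1090 · 0.3901 · 0.0285 / 0.00182 = 6659.
Re > 4000 → turbulent. Relative roughness ε/D = 9e-05/0.0285 = 0.00316. Haaland: 1/√f = -1.8 log₁₀[(0.00316/3.7)^1.11 + 6.9/6659] = -1.8 log₁₀[0.000392 + 0.00104] = 5.121, so f = 0.03813.
Total minor-loss coefficient ΣK = 4·1.9 + 1·5.9 + 1·1 = 14.5.
ΔP = [f·L/D + ΣK]·(ρV²/2) = [0.03813·53.9/0.0285 + 14.5]·(1090·0.3901²/2) = [72.11 + 14.5]·82.96 = 7185 Pa.
ΔP = 7185 Pa = 0.0718 bar.

ΔP ≈ 0.0718 bar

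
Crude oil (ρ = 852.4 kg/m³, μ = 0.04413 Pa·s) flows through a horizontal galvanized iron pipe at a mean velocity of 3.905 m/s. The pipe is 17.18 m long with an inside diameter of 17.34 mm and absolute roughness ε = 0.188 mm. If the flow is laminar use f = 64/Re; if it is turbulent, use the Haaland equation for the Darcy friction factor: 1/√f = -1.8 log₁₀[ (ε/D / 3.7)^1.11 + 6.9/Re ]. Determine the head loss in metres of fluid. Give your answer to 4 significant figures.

Reynolds number Re = ρVD/μ = 852.4 · 3.905 · 0.01734 / 0.0441 = 1308.
Re < 2300 → laminar flow, so f = 64/Re = 64/1308 = 0.04893 (the turbulent correlation is not needed).
Darcy-Weisbach: ΔP = f(L/D)(ρV²/2) = 0.04893·(17.18/0.01734)·(852.4·3.905²/2) = 0.04893·990.8·6499 = 3.151e+05 Pa.
Head loss h_f = ΔP/(ρg) = 3.151e+05/(852.4·9.81) = 37.68 m.

h_f ≈ 37.68 m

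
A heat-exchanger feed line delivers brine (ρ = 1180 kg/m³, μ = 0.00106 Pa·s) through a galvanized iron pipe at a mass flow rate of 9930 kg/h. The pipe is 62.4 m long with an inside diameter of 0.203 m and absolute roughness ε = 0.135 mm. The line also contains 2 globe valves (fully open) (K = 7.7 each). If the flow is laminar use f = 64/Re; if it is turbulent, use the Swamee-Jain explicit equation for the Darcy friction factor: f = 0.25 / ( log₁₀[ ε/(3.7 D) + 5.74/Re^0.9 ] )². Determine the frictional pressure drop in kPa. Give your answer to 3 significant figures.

ṁ = 9930 kg/h = 9930/3600 = 2.758 kg/s.
A = πD²/4 = π(0.203)²/4 = 0.03237 m²; mean velocity V = ṁ/(ρA) = 2.758/(1180 · 0.03237) = 0.07222 m/s.
Reynolds number Re = ρVD/μ = 1180 · 0.07222 · 0.203 / 0.00106 = 1.632e+04.
Re > 4000 → turbulent. Relative roughness ε/D = 0.000135/0.203 = 0.000665. Swamee-Jain: f = 0.25/(log₁₀[0.000665/3.7 + 5.74/1.632e+04^0.9])² = 0.25/(log₁₀[0.00018 + 0.000928])² = 0.25/(-2.956)² = 0.02862.
Total minor-loss coefficient ΣK = 2·7.7 = 15.4.
ΔP = [f·L/D + ΣK]·(ρV²/2) = [0.02862·62.4/0.203 + 15.4]·(1180·0.07222²/2) = [8.797 + 15.4]·3.078 = 74.47 Pa.
ΔP = 74.47 Pa = 0.0745 kPa.

ΔP ≈ 0.0745 kPa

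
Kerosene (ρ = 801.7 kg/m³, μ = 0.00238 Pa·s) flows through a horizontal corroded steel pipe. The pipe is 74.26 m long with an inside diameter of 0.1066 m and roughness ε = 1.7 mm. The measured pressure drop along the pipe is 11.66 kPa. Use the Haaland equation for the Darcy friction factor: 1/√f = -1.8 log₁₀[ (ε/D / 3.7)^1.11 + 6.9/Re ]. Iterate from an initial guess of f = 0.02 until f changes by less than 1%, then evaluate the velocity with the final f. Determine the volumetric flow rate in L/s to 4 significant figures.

Rearranging Darcy-Weisbach: V = √(2·ΔP·D/(f·L·ρ)). With ε/D = 0.0017/0.1066 = 0.0159, iterate starting from f = 0.02:
  f = 0.02 → V = √(2·1.166e+04·0.1066/(0.02·74.26·801.7)) = 1.445 m/s; Re = ρVD/μ = 5.188e+04; f → 0.04559
  f = 0.04559 → V = 0.9571 m/s; Re = 3.437e+04; f → 0.046
Converged (Δf/f < 1%). With the final f = 0.046: V = √(2·1.166e+04·0.1066/(0.046·74.26·801.7)) = 0.9528 m/s.
Q = V·A = 0.9528·(π/4·0.1066²) = 0.008503 m³/s = 8.503 L/s.

Q ≈ 8.503 L/s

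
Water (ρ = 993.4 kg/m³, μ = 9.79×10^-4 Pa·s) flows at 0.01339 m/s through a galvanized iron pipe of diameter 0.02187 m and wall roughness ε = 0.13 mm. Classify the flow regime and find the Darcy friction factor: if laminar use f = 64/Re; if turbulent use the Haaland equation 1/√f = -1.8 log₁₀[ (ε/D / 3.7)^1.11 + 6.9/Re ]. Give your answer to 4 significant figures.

f ≈ 0.2154

Re = ρVD/μ = 993.4·0.01339·0.02187/0.000979 = 297.1.
Re < 2300 → laminar, so f = 64/Re = 0.2154 (roughness is irrelevant in laminar flow).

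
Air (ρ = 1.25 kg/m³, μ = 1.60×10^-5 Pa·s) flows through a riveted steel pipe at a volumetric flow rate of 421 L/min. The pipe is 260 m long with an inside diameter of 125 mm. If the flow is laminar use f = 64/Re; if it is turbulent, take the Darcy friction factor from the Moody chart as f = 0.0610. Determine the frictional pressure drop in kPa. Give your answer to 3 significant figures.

ΔP ≈ 0.0259 kPa

Q = 421 L/min = 421/60000 = 0.007017 m³/s.
Cross-sectional area A = πD²/4 = π(0.125)²/4 = 0.01227 m²; mean velocity V = Q/A = 0.007017/0.01227 = 0.5718 m/s.
Reynolds number Re = ρVD/μ = 1.25 · 0.5718 · 0.125 / 1.6e-05 = 5584.
Re > 4000 → turbulent; use the Moody-chart value f = 0.0610.
Darcy-Weisbach: ΔP = f(L/D)(ρV²/2) = 0.061·(260/0.125)·(1.25·0.5718²/2) = 0.061·2080·0.2043 = 25.92 Pa.
ΔP = 25.92 Pa = 0.0259 kPa.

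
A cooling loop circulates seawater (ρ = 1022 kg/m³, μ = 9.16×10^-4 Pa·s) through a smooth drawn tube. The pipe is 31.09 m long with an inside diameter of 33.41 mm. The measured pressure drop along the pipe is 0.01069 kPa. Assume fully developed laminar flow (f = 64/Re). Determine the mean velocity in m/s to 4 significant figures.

For laminar flow, f = 64/Re with Re = ρVD/μ, so Darcy-Weisbach reduces to ΔP = 32μLV/D². Solving for V: V = ΔP·D²/(32μL) = 10.69·(0.03341)²/(32·0.000916·31.09) = 0.01309 m/s.
Check: Re = ρVD/μ = 1022·0.01309·0.03341/0.000916 = 488.1 < 2300, so the laminar assumption holds.

V ≈ 0.01309 m/s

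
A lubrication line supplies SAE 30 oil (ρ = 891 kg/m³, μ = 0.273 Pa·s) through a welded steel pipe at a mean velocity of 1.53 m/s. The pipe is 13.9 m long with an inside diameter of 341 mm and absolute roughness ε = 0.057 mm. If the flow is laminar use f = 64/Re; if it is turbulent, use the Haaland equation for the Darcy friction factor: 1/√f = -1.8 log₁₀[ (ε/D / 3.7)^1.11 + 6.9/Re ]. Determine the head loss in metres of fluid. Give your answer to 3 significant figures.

Reynolds number Re = ρVD/μ = 891 · 1.53 · 0.341 / 0.273 = 1703.
Re < 2300 → laminar flow, so f = 64/Re = 64/1703 = 0.03759 (the turbulent correlation is not needed).
Darcy-Weisbach: ΔP = f(L/D)(ρV²/2) = 0.03759·(13.9/0.341)·(891·1.53²/2) = 0.03759·40.76·1043 = 1598 Pa.
Head loss h_f = ΔP/(ρg) = 1598/(891·9.81) = 0.183 m.

h_f ≈ 0.183 m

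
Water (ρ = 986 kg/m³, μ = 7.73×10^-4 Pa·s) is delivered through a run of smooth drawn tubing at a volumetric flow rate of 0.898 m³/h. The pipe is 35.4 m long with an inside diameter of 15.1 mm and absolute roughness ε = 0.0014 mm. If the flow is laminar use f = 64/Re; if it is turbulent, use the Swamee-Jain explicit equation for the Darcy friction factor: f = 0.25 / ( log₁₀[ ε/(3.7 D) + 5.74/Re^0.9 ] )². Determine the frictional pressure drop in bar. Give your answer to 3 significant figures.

ΔP ≈ 0.544 bar

Q = 0.898 m³/h = 0.898/3600 = 0.0002494 m³/s.
Cross-sectional area A = πD²/4 = π(0.0151)²/4 = 0.0001791 m²; mean velocity V = Q/A = 0.0002494/0.0001791 = 1.393 m/s.
Reynolds number Re = ρVD/μ = 986 · 1.393 · 0.0151 / 0.000773 = 2.683e+04.
Re > 4000 → turbulent. Relative roughness ε/D = 1.4e-06/0.0151 = 9.27e-05. Swamee-Jain: f = 0.25/(log₁₀[9.27e-05/3.7 + 5.74/2.683e+04^0.9])² = 0.25/(log₁₀[2.51e-05 + 0.000593])² = 0.25/(-3.209)² = 0.02428.
Darcy-Weisbach: ΔP = f(L/D)(ρV²/2) = 0.02428·(35.4/0.0151)·(986·1.393²/2) = 0.02428·2344·956.5 = 5.445e+04 Pa.
ΔP = 5.445e+04 Pa = 0.544 bar.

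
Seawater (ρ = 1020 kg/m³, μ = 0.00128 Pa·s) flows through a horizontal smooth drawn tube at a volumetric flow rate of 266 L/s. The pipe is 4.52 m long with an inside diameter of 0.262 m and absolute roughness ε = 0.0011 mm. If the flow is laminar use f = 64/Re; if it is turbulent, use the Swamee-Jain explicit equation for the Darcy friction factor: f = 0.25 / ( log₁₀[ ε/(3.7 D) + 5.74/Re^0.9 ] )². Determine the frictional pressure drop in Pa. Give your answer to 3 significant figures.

Q = 266 L/s = 266/1000 = 0.266 m³/s.
Cross-sectional area A = πD²/4 = π(0.262)²/4 = 0.05391 m²; mean velocity V = Q/A = 0.266/0.05391 = 4.934 m/s.
Reynolds number Re = ρVD/μ = 1020 · 4.934 · 0.262 / 0.00128 = 1.03e+06.
Re > 4000 → turbulent. Relative roughness ε/D = 1.1e-06/0.262 = 4.2e-06. Swamee-Jain: f = 0.25/(log₁₀[4.2e-06/3.7 + 5.74/1.03e+06^0.9])² = 0.25/(log₁₀[1.13e-06 + 2.22e-05])² = 0.25/(-4.631)² = 0.01166.
Darcy-Weisbach: ΔP = f(L/D)(ρV²/2) = 0.01166·(4.52/0.262)·(1020·4.934²/2) = 0.01166·17.25·1.242e+04 = 2497 Pa.

ΔP ≈ 2500 Pa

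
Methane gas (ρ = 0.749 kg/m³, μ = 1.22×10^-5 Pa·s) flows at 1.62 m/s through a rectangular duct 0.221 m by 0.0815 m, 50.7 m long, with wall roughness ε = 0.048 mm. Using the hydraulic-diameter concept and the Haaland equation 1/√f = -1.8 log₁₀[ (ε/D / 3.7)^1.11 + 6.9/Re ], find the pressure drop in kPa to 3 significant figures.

ΔP ≈ 0.0126 kPa

Hydraulic diameter D_h = 4A/P = 4·(0.221·0.0815)/(2·(0.221+0.0815)) = 0.07205/0.605 = 0.1191 m.
Re = ρVD_h/μ = 0.749·1.62·0.1191/1.22e-05 = 1.184e+04.
ε/D_h = 4.8e-05/0.1191 = 0.000403; Haaland gives 1/√f = -1.8 log₁₀[3.99e-05+0.000583] = 5.771, so f = 0.03003.
ΔP = f(L/D_h)(ρV²/2) = 0.03003·50.7/0.1191·0.9828 = 12.57 Pa.
ΔP = 0.0126 kPa.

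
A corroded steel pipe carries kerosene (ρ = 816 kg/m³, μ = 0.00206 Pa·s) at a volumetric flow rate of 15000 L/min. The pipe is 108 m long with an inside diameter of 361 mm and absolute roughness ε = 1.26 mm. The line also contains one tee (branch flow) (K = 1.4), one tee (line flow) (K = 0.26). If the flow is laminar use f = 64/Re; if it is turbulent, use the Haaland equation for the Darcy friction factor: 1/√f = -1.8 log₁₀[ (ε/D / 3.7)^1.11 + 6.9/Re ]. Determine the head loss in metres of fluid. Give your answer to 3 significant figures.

Q = 15000 L/min = 15000/60000 = 0.25 m³/s.
Cross-sectional area A = πD²/4 = π(0.361)²/4 = 0.1024 m²; mean velocity V = Q/A = 0.25/0.1024 = 2.443 m/s.
Reynolds number Re = ρVD/μ = 816 · 2.443 · 0.361 / 0.00206 = 3.493e+05.
Re > 4000 → turbulent. Relative roughness ε/D = 0.00126/0.361 = 0.00349. Haaland: 1/√f = -1.8 log₁₀[(0.00349/3.7)^1.11 + 6.9/3.493e+05] = -1.8 log₁₀[0.000438 + 1.98e-05] = 6.01, so f = 0.02768.
Total minor-loss coefficient ΣK = 1·1.4 + 1·0.26 = 1.66.
ΔP = [f·L/D + ΣK]·(ρV²/2) = [0.02768·108/0.361 + 1.66]·(816·2.443²/2) = [8.282 + 1.66]·2434 = 2.42e+04 Pa.
Head loss h_f = ΔP/(ρg) = 2.42e+04/(816·9.81) = 3.02 m.

h_f ≈ 3.02 m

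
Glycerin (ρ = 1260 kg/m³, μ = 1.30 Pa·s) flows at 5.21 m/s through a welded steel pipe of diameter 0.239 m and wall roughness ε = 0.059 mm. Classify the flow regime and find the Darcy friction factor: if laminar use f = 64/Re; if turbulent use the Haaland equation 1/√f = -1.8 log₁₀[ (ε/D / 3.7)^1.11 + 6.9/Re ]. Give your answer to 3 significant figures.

Re = ρVD/μ = 1260·5.21·0.239/1.3 = 1207.
Re < 2300 → laminar, so f = 64/Re = 0.05303 (roughness is irrelevant in laminar flow).

f ≈ 0.0530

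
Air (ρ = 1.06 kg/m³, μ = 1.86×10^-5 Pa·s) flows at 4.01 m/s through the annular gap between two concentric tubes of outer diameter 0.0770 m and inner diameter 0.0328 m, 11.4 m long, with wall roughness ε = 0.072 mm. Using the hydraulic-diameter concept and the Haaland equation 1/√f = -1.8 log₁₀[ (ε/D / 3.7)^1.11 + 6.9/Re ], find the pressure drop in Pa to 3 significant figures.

Hydraulic diameter D_h = 4A/P = D_o - D_i = 0.077 - 0.0328 = 0.0442 m.
Re = ρVD_h/μ = 1.06·4.01·0.0442/1.86e-05 = 1.01e+04.
ε/D_h = 7.2e-05/0.0442 = 0.00163; Haaland gives 1/√f = -1.8 log₁₀[0.000188+0.000683] = 5.508, so f = 0.03297.
ΔP = f(L/D_h)(ρV²/2) = 0.03297·11.4/0.0442·8.522 = 72.46 Pa.

ΔP ≈ 72.5 Pa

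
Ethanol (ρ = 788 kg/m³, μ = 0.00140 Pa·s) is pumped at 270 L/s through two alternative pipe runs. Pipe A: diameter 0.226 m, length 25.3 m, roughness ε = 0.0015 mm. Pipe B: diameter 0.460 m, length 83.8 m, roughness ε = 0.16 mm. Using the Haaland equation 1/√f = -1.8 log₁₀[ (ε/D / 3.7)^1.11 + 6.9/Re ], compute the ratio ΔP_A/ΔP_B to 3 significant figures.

ΔP_A/ΔP_B ≈ 7.58

Pipe A: V = Q/A = 0.27/0.04011 = 6.731 m/s; Re = 8.562e+05; ε/D = 6.64e-06; Haaland → f = 0.012; ΔP_A = f(L/D)(ρV²/2) = 2.398e+04 Pa.
Pipe B: V = Q/A = 0.27/0.1662 = 1.625 m/s; Re = 4.206e+05; ε/D = 0.000348; Haaland → f = 0.0167; ΔP_B = f(L/D)(ρV²/2) = 3165 Pa.
ΔP_A/ΔP_B = 2.398e+04/3165 = 7.58.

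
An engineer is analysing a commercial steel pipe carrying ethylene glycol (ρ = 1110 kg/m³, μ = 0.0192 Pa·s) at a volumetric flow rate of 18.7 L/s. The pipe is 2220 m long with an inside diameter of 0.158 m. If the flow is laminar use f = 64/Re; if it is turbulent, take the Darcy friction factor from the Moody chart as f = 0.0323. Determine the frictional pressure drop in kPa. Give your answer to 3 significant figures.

ΔP ≈ 229 kPa

Q = 18.7 L/s = 18.7/1000 = 0.0187 m³/s.
Cross-sectional area A = πD²/4 = π(0.158)²/4 = 0.01961 m²; mean velocity V = Q/A = 0.0187/0.01961 = 0.9538 m/s.
Reynolds number Re = ρVD/μ = 1110 · 0.9538 · 0.158 / 0.0192 = 8712.
Re > 4000 → turbulent; use the Moody-chart value f = 0.0323.
Darcy-Weisbach: ΔP = f(L/D)(ρV²/2) = 0.0323·(2220/0.158)·(1110·0.9538²/2) = 0.0323·1.405e+04·504.9 = 2.291e+05 Pa.
ΔP = 2.291e+05 Pa = 229 kPa.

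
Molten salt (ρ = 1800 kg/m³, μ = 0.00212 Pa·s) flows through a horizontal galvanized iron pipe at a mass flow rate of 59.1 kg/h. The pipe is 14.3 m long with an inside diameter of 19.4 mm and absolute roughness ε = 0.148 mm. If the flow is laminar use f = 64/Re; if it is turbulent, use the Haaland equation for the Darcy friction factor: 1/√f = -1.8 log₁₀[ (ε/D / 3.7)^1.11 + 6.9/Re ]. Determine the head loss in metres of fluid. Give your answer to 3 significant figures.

ṁ = 59.1 kg/h = 59.1/3600 = 0.01642 kg/s.
A = πD²/4 = π(0.0194)²/4 = 0.0002956 m²; mean velocity V = ṁ/(ρA) = 0.01642/(1800 · 0.0002956) = 0.03085 m/s.
Reynolds number Re = ρVD/μ = 1800 · 0.03085 · 0.0194 / 0.00212 = 508.2.
Re < 2300 → laminar flow, so f = 64/Re = 64/508.2 = 0.1259 (the turbulent correlation is not needed).
Darcy-Weisbach: ΔP = f(L/D)(ρV²/2) = 0.1259·(14.3/0.0194)·(1800·0.03085²/2) = 0.1259·737.1·0.8568 = 79.53 Pa.
Head loss h_f = ΔP/(ρg) = 79.53/(1800·9.81) = 0.00450 m.

h_f ≈ 0.00450 m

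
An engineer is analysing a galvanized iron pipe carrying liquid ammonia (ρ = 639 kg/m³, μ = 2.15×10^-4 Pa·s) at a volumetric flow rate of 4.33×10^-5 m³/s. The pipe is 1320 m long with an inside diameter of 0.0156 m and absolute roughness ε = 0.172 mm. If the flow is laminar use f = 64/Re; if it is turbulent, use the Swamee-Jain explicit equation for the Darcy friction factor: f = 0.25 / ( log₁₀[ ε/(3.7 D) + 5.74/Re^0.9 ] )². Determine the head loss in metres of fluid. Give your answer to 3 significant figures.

h_f ≈ 9.93 m

Cross-sectional area A = πD²/4 = π(0.0156)²/4 = 0.0001911 m²; mean velocity V = Q/A = 4.33e-05/0.0001911 = 0.2265 m/s.
Reynolds number Re = ρVD/μ = 639 · 0.2265 · 0.0156 / 0.000215 = 1.05e+04.
Re > 4000 → turbulent. Relative roughness ε/D = 0.000172/0.0156 = 0.011. Swamee-Jain: f = 0.25/(log₁₀[0.011/3.7 + 5.74/1.05e+04^0.9])² = 0.25/(log₁₀[0.00298 + 0.00138])² = 0.25/(-2.361)² = 0.04486.
Darcy-Weisbach: ΔP = f(L/D)(ρV²/2) = 0.04486·(1320/0.0156)·(639·0.2265²/2) = 0.04486·8.462e+04·16.4 = 6.225e+04 Pa.
Head loss h_f = ΔP/(ρg) = 6.225e+04/(639·9.81) = 9.93 m.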